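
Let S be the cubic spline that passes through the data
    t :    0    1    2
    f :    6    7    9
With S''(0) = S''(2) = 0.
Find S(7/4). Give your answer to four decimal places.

8.4414

With m_i denoting the second derivative at x_i, h_i = 1, 1, and Δ_i = (y_(i+1) − y_i)/h_i = 1, 2:
  1·m_0 + 4·m_1 + 1·m_2 = 6(Δ_1 - Δ_0) = 6
Natural end conditions: m_0 = m_2 = 0.
Solving the tridiagonal system: m_0 = 0, m_1 = 3/2, m_2 = 0.
On [1, 2], S(t) = 7 + 3/2·(t - 1) + 3/4·(t - 1)² - 1/4·(t - 1)³.
With (t - 1) = 3/4: S(7/4) = 2161/256.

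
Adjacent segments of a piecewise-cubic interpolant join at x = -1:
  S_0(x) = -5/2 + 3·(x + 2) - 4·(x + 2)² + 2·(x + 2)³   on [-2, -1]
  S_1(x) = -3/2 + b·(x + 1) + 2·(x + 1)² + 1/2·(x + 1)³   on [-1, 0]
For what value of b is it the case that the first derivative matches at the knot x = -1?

S_0'(x) = 3 - 8·(x + 2) + 6·(x + 2)², so S_0'(-1) = 1. On the right, S_1'(-1) = b, so b = 1.

1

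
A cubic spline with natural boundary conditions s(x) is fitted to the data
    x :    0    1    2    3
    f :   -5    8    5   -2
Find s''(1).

-24

Put M_i = s'' at the i-th knot. Here h = (1, 1, 1) and Δ = (13, -3, -7), so the interior equations h_(i-1)·M_(i-1) + 2(h_(i-1)+h_i)·M_i + h_i·M_(i+1) = 6(Δ_i − Δ_(i-1)) read
  1·M_0 + 4·M_1 + 1·M_2 = 6(Δ_1 - Δ_0) = -96
  1·M_1 + 4·M_2 + 1·M_3 = 6(Δ_2 - Δ_1) = -24
Natural end conditions: M_0 = M_3 = 0.
Solving the tridiagonal system: M_0 = 0, M_1 = -24, M_2 = 0, M_3 = 0.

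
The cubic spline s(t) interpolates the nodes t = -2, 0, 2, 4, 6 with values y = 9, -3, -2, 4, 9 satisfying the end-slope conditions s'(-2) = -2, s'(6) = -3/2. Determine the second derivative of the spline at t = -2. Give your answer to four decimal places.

-9.6875

Put σ_i = s'' at the i-th knot. Here h = (2, 2, 2, 2) and Δ = (-6, 1/2, 3, 5/2), so the interior equations h_(i-1)·σ_(i-1) + 2(h_(i-1)+h_i)·σ_i + h_i·σ_(i+1) = 6(Δ_i − Δ_(i-1)) read
  2·σ_0 + 8·σ_1 + 2·σ_2 = 6(Δ_1 - Δ_0) = 39
  2·σ_1 + 8·σ_2 + 2·σ_3 = 6(Δ_2 - Δ_1) = 15
  2·σ_2 + 8·σ_3 + 2·σ_4 = 6(Δ_3 - Δ_2) = -3
Clamped end conditions give two more equations: 2h_0·σ_0 + h_0·σ_1 = 6(Δ_0 - s'(-2)) = -24 and h_3·σ_3 + 2h_3·σ_4 = 6(s'(6) - Δ_3) = -24.
Solving the tridiagonal system: σ_0 = -155/16, σ_1 = 59/8, σ_2 = -5/16, σ_3 = 11/8, σ_4 = -107/16.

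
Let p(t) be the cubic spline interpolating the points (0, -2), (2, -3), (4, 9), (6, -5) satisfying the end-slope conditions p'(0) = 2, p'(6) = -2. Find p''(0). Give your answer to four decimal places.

Write σ_i for p''(x_i). With h_i = 2, 2, 2 and divided differences Δ_i = -1/2, 6, -7, the continuity of p' gives the tridiagonal system
  2·σ_0 + 8·σ_1 + 2·σ_2 = 6(Δ_1 - Δ_0) = 39
  2·σ_1 + 8·σ_2 + 2·σ_3 = 6(Δ_2 - Δ_1) = -78
Clamped end conditions give two more equations: 2h_0·σ_0 + h_0·σ_1 = 6(Δ_0 - p'(0)) = -15 and h_2·σ_2 + 2h_2·σ_3 = 6(p'(6) - Δ_2) = 30.
Forward elimination and back-substitution give σ_0 = -283/30, σ_1 = 341/30, σ_2 = -248/15, σ_3 = 473/30.

-9.4333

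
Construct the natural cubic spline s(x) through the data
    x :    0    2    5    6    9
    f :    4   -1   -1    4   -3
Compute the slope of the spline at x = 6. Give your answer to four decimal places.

Put m_i = s'' at the i-th knot. Here h = (2, 3, 1, 3) and Δ = (-5/2, 0, 5, -7/3), so the interior equations h_(i-1)·m_(i-1) + 2(h_(i-1)+h_i)·m_i + h_i·m_(i+1) = 6(Δ_i − Δ_(i-1)) read
  2·m_0 + 10·m_1 + 3·m_2 = 6(Δ_1 - Δ_0) = 15
  3·m_1 + 8·m_2 + 1·m_3 = 6(Δ_2 - Δ_1) = 30
  1·m_2 + 8·m_3 + 3·m_4 = 6(Δ_3 - Δ_2) = -44
Natural end conditions: m_0 = m_4 = 0.
Solving the tridiagonal system: m_0 = 0, m_1 = 1/6, m_2 = 40/9, m_3 = -109/18, m_4 = 0.
On [6, 9], s'(x) = b_3 + 2c_3·(x - 6) + 3d_3·(x - 6)² with b_3 = Δ_3 - h_3(2m_3 + m_4)/6 = 67/18, c_3 = m_3/2 = -109/36, d_3 = (m_4 - m_3)/(6h_3) = 109/324. So s'(6) = 67/18.

3.7222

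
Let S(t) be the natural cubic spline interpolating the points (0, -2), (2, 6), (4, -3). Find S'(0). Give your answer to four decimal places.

Write m_i for S''(x_i). With h_i = 2, 2 and divided differences Δ_i = 4, -9/2, the continuity of S' gives the tridiagonal system
  2·m_0 + 8·m_1 + 2·m_2 = 6(Δ_1 - Δ_0) = -51
Natural end conditions: m_0 = m_2 = 0.
Solving: m_0 = 0, m_1 = -51/8, m_2 = 0.
On [0, 2], S'(t) = b_0 + 2c_0·t + 3d_0·t² with b_0 = Δ_0 - h_0(2m_0 + m_1)/6 = 49/8, c_0 = m_0/2 = 0, d_0 = (m_1 - m_0)/(6h_0) = -17/32. So S'(0) = 49/8.

6.1250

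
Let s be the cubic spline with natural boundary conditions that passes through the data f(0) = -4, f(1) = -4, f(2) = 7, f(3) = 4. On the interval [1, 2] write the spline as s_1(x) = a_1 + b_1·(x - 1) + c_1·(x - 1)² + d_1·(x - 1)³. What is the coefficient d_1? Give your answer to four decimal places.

Let M_i = s''(x_i). Step sizes h_i = 1, 1, 1; slopes of the chords Δ_i = (y_(i+1) - y_i)/h_i = 0, 11, -3.
  1·M_0 + 4·M_1 + 1·M_2 = 6(Δ_1 - Δ_0) = 66
  1·M_1 + 4·M_2 + 1·M_3 = 6(Δ_2 - Δ_1) = -84
Natural end conditions: M_0 = M_3 = 0.
Solving the tridiagonal system: M_0 = 0, M_1 = 116/5, M_2 = -134/5, M_3 = 0.
On [1, 2], with s_1(x) = a_1 + b_1·(x - 1) + c_1·(x - 1)² + d_1·(x - 1)³: c_1 = M_1/2 = 58/5, d_1 = (M_2 - M_1)/(6h_1) = -25/3, b_1 = Δ_1 - h_1(2M_1 + M_2)/6 = 116/15.

-8.3333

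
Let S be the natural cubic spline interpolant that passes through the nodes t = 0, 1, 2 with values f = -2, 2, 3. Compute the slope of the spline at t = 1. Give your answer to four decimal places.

2.5000

Let M_i = S''(x_i). Step sizes h_i = 1, 1; slopes of the chords Δ_i = (y_(i+1) - y_i)/h_i = 4, 1.
  1·M_0 + 4·M_1 + 1·M_2 = 6(Δ_1 - Δ_0) = -18
Natural end conditions: M_0 = M_2 = 0.
Solving: M_0 = 0, M_1 = -9/2, M_2 = 0.
On [1, 2], S'(t) = b_1 + 2c_1·(t - 1) + 3d_1·(t - 1)² with b_1 = Δ_1 - h_1(2M_1 + M_2)/6 = 5/2, c_1 = M_1/2 = -9/4, d_1 = (M_2 - M_1)/(6h_1) = 3/4. So S'(1) = 5/2.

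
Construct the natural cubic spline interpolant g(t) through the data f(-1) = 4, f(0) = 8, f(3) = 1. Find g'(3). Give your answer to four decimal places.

-4.7083

Put σ_i = g'' at the i-th knot. Here h = (1, 3) and Δ = (4, -7/3), so the interior equations h_(i-1)·σ_(i-1) + 2(h_(i-1)+h_i)·σ_i + h_i·σ_(i+1) = 6(Δ_i − Δ_(i-1)) read
  1·σ_0 + 8·σ_1 + 3·σ_2 = 6(Δ_1 - Δ_0) = -38
Natural end conditions: σ_0 = σ_2 = 0.
Hence σ_0 = 0, σ_1 = -19/4, σ_2 = 0.
On [0, 3], g'(t) = b_1 + 2c_1·t + 3d_1·t² with b_1 = Δ_1 - h_1(2σ_1 + σ_2)/6 = 29/12, c_1 = σ_1/2 = -19/8, d_1 = (σ_2 - σ_1)/(6h_1) = 19/72. So g'(3) = -113/24.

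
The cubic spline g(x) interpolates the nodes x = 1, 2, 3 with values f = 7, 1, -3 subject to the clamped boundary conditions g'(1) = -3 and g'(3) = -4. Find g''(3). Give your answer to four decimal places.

-3.5000

Let M_i = g''(x_i). Step sizes h_i = 1, 1; slopes of the chords Δ_i = (y_(i+1) - y_i)/h_i = -6, -4.
  1·M_0 + 4·M_1 + 1·M_2 = 6(Δ_1 - Δ_0) = 12
Clamped end conditions give two more equations: 2h_0·M_0 + h_0·M_1 = 6(Δ_0 - g'(1)) = -18 and h_1·M_1 + 2h_1·M_2 = 6(g'(3) - Δ_1) = 0.
Solving: M_0 = -25/2, M_1 = 7, M_2 = -7/2.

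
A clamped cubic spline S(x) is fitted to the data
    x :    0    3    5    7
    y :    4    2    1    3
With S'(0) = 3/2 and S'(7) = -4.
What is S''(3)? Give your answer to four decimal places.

With σ_i denoting the second derivative at x_i, h_i = 3, 2, 2, and Δ_i = (y_(i+1) − y_i)/h_i = -2/3, -1/2, 1:
  3·σ_0 + 10·σ_1 + 2·σ_2 = 6(Δ_1 - Δ_0) = 1
  2·σ_1 + 8·σ_2 + 2·σ_3 = 6(Δ_2 - Δ_1) = 9
Clamped end conditions give two more equations: 2h_0·σ_0 + h_0·σ_1 = 6(Δ_0 - S'(0)) = -13 and h_2·σ_2 + 2h_2·σ_3 = 6(S'(7) - Δ_2) = -30.
Hence σ_0 = -245/111, σ_1 = 3/37, σ_2 = 126/37, σ_3 = -681/74.

0.0811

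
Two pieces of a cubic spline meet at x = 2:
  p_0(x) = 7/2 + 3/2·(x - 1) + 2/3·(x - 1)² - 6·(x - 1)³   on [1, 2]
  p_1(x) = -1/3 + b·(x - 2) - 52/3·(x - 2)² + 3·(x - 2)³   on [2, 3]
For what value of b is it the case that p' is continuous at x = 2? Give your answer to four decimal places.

p_0'(x) = 3/2 + 4/3·(x - 1) - 18·(x - 1)², so p_0'(2) = -91/6. On the right, p_1'(2) = b, so b = -91/6.

-15.1667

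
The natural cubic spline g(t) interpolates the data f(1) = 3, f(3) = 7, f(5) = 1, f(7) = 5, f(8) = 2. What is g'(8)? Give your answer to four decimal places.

Put σ_i = g'' at the i-th knot. Here h = (2, 2, 2, 1) and Δ = (2, -3, 2, -3), so the interior equations h_(i-1)·σ_(i-1) + 2(h_(i-1)+h_i)·σ_i + h_i·σ_(i+1) = 6(Δ_i − Δ_(i-1)) read
  2·σ_0 + 8·σ_1 + 2·σ_2 = 6(Δ_1 - Δ_0) = -30
  2·σ_1 + 8·σ_2 + 2·σ_3 = 6(Δ_2 - Δ_1) = 30
  2·σ_2 + 6·σ_3 + 1·σ_4 = 6(Δ_3 - Δ_2) = -30
Natural end conditions: σ_0 = σ_4 = 0.
Solving: σ_0 = 0, σ_1 = -225/41, σ_2 = 285/41, σ_3 = -300/41, σ_4 = 0.
On [7, 8], g'(t) = b_3 + 2c_3·(t - 7) + 3d_3·(t - 7)² with b_3 = Δ_3 - h_3(2σ_3 + σ_4)/6 = -23/41, c_3 = σ_3/2 = -150/41, d_3 = (σ_4 - σ_3)/(6h_3) = 50/41. So g'(8) = -173/41.

-4.2195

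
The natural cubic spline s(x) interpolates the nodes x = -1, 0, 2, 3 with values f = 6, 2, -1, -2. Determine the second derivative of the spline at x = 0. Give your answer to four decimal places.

With M_i denoting the second derivative at x_i, h_i = 1, 2, 1, and Δ_i = (y_(i+1) − y_i)/h_i = -4, -3/2, -1:
  1·M_0 + 6·M_1 + 2·M_2 = 6(Δ_1 - Δ_0) = 15
  2·M_1 + 6·M_2 + 1·M_3 = 6(Δ_2 - Δ_1) = 3
Natural end conditions: M_0 = M_3 = 0.
Hence M_0 = 0, M_1 = 21/8, M_2 = -3/8, M_3 = 0.

2.6250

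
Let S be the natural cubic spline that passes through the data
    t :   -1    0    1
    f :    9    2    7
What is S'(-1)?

-10

Let m_i = S''(x_i). Step sizes h_i = 1, 1; slopes of the chords Δ_i = (y_(i+1) - y_i)/h_i = -7, 5.
  1·m_0 + 4·m_1 + 1·m_2 = 6(Δ_1 - Δ_0) = 72
Natural end conditions: m_0 = m_2 = 0.
Forward elimination and back-substitution give m_0 = 0, m_1 = 18, m_2 = 0.
On [-1, 0], S'(t) = b_0 + 2c_0·(t + 1) + 3d_0·(t + 1)² with b_0 = Δ_0 - h_0(2m_0 + m_1)/6 = -10, c_0 = m_0/2 = 0, d_0 = (m_1 - m_0)/(6h_0) = 3. So S'(-1) = -10.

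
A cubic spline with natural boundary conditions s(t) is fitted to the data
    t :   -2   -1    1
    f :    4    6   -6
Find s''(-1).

Put σ_i = s'' at the i-th knot. Here h = (1, 2) and Δ = (2, -6), so the interior equations h_(i-1)·σ_(i-1) + 2(h_(i-1)+h_i)·σ_i + h_i·σ_(i+1) = 6(Δ_i − Δ_(i-1)) read
  1·σ_0 + 6·σ_1 + 2·σ_2 = 6(Δ_1 - Δ_0) = -48
Natural end conditions: σ_0 = σ_2 = 0.
Forward elimination and back-substitution give σ_0 = 0, σ_1 = -8, σ_2 = 0.

-8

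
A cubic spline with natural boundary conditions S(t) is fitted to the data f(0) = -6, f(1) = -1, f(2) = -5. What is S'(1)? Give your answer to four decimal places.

Let M_i = S''(x_i). Step sizes h_i = 1, 1; slopes of the chords Δ_i = (y_(i+1) - y_i)/h_i = 5, -4.
  1·M_0 + 4·M_1 + 1·M_2 = 6(Δ_1 - Δ_0) = -54
Natural end conditions: M_0 = M_2 = 0.
Hence M_0 = 0, M_1 = -27/2, M_2 = 0.
On [1, 2], S'(t) = b_1 + 2c_1·(t - 1) + 3d_1·(t - 1)² with b_1 = Δ_1 - h_1(2M_1 + M_2)/6 = 1/2, c_1 = M_1/2 = -27/4, d_1 = (M_2 - M_1)/(6h_1) = 9/4. So S'(1) = 1/2.

0.5000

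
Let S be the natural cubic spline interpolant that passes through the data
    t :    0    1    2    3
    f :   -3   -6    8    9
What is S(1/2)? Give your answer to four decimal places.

Write m_i for S''(x_i). With h_i = 1, 1, 1 and divided differences Δ_i = -3, 14, 1, the continuity of S' gives the tridiagonal system
  1·m_0 + 4·m_1 + 1·m_2 = 6(Δ_1 - Δ_0) = 102
  1·m_1 + 4·m_2 + 1·m_3 = 6(Δ_2 - Δ_1) = -78
Natural end conditions: m_0 = m_3 = 0.
Hence m_0 = 0, m_1 = 162/5, m_2 = -138/5, m_3 = 0.
On [0, 1], S(t) = -3 - 42/5·t + 0·t² + 27/5·t³.
With t = 1/2: S(1/2) = -261/40.

-6.5250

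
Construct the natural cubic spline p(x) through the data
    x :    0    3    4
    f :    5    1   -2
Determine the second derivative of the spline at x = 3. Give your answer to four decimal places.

With M_i denoting the second derivative at x_i, h_i = 3, 1, and Δ_i = (y_(i+1) − y_i)/h_i = -4/3, -3:
  3·M_0 + 8·M_1 + 1·M_2 = 6(Δ_1 - Δ_0) = -10
Natural end conditions: M_0 = M_2 = 0.
Hence M_0 = 0, M_1 = -5/4, M_2 = 0.

-1.2500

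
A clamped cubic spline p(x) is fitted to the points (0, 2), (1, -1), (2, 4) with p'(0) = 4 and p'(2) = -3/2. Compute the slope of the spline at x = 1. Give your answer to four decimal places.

0.8750

With M_i denoting the second derivative at x_i, h_i = 1, 1, and Δ_i = (y_(i+1) − y_i)/h_i = -3, 5:
  1·M_0 + 4·M_1 + 1·M_2 = 6(Δ_1 - Δ_0) = 48
Clamped end conditions give two more equations: 2h_0·M_0 + h_0·M_1 = 6(Δ_0 - p'(0)) = -42 and h_1·M_1 + 2h_1·M_2 = 6(p'(2) - Δ_1) = -39.
Forward elimination and back-substitution give M_0 = -143/4, M_1 = 59/2, M_2 = -137/4.
On [1, 2], p'(x) = b_1 + 2c_1·(x - 1) + 3d_1·(x - 1)² with b_1 = Δ_1 - h_1(2M_1 + M_2)/6 = 7/8, c_1 = M_1/2 = 59/4, d_1 = (M_2 - M_1)/(6h_1) = -85/8. So p'(1) = 7/8.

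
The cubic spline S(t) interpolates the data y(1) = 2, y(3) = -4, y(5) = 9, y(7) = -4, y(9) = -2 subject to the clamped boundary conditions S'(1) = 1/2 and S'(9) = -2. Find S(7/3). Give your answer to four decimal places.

-3.0873

Write M_i for S''(x_i). With h_i = 2, 2, 2, 2 and divided differences Δ_i = -3, 13/2, -13/2, 1, the continuity of S' gives the tridiagonal system
  2·M_0 + 8·M_1 + 2·M_2 = 6(Δ_1 - Δ_0) = 57
  2·M_1 + 8·M_2 + 2·M_3 = 6(Δ_2 - Δ_1) = -78
  2·M_2 + 8·M_3 + 2·M_4 = 6(Δ_3 - Δ_2) = 45
Clamped end conditions give two more equations: 2h_0·M_0 + h_0·M_1 = 6(Δ_0 - S'(1)) = -21 and h_3·M_3 + 2h_3·M_4 = 6(S'(9) - Δ_3) = -18.
Hence M_0 = -1391/112, M_1 = 803/56, M_2 = -263/16, M_3 = 695/56, M_4 = -1199/112.
On [1, 3], S(t) = 2 + 1/2·(t - 1) - 1391/224·(t - 1)² + 999/448·(t - 1)³.
With (t - 1) = 4/3: S(7/3) = -389/126.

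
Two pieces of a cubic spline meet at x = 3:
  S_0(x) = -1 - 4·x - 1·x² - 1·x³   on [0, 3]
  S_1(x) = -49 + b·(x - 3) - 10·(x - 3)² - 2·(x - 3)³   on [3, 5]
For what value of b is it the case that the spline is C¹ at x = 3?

S_0'(x) = -4 - 2·x - 3·x², so S_0'(3) = -37. On the right, S_1'(3) = b, so b = -37.

-37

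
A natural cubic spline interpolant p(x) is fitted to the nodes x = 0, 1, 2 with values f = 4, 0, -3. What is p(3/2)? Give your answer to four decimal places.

-1.5938

With M_i denoting the second derivative at x_i, h_i = 1, 1, and Δ_i = (y_(i+1) − y_i)/h_i = -4, -3:
  1·M_0 + 4·M_1 + 1·M_2 = 6(Δ_1 - Δ_0) = 6
Natural end conditions: M_0 = M_2 = 0.
Forward elimination and back-substitution give M_0 = 0, M_1 = 3/2, M_2 = 0.
On [1, 2], p(x) = 0 - 7/2·(x - 1) + 3/4·(x - 1)² - 1/4·(x - 1)³.
With (x - 1) = 1/2: p(3/2) = -51/32.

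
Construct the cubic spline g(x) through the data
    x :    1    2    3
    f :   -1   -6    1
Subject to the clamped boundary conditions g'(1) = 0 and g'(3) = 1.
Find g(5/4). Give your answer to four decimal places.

Let M_i = g''(x_i). Step sizes h_i = 1, 1; slopes of the chords Δ_i = (y_(i+1) - y_i)/h_i = -5, 7.
  1·M_0 + 4·M_1 + 1·M_2 = 6(Δ_1 - Δ_0) = 72
Clamped end conditions give two more equations: 2h_0·M_0 + h_0·M_1 = 6(Δ_0 - g'(1)) = -30 and h_1·M_1 + 2h_1·M_2 = 6(g'(3) - Δ_1) = -36.
Hence M_0 = -65/2, M_1 = 35, M_2 = -71/2.
On [1, 2], g(x) = -1 + 0·(x - 1) - 65/4·(x - 1)² + 45/4·(x - 1)³.
With (x - 1) = 1/4: g(5/4) = -471/256.

-1.8398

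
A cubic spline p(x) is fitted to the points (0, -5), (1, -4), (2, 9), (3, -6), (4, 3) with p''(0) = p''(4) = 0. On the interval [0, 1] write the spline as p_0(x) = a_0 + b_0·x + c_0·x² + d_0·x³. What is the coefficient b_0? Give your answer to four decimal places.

-4.6429

With σ_i denoting the second derivative at x_i, h_i = 1, 1, 1, 1, and Δ_i = (y_(i+1) − y_i)/h_i = 1, 13, -15, 9:
  1·σ_0 + 4·σ_1 + 1·σ_2 = 6(Δ_1 - Δ_0) = 72
  1·σ_1 + 4·σ_2 + 1·σ_3 = 6(Δ_2 - Δ_1) = -168
  1·σ_2 + 4·σ_3 + 1·σ_4 = 6(Δ_3 - Δ_2) = 144
Natural end conditions: σ_0 = σ_4 = 0.
Solving: σ_0 = 0, σ_1 = 237/7, σ_2 = -444/7, σ_3 = 363/7, σ_4 = 0.
On [0, 1], with p_0(x) = a_0 + b_0·x + c_0·x² + d_0·x³: c_0 = σ_0/2 = 0, d_0 = (σ_1 - σ_0)/(6h_0) = 79/14, b_0 = Δ_0 - h_0(2σ_0 + σ_1)/6 = -65/14.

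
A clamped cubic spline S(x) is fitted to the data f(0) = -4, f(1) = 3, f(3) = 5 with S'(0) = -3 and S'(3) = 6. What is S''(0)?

39

Let σ_i = S''(x_i). Step sizes h_i = 1, 2; slopes of the chords Δ_i = (y_(i+1) - y_i)/h_i = 7, 1.
  1·σ_0 + 6·σ_1 + 2·σ_2 = 6(Δ_1 - Δ_0) = -36
Clamped end conditions give two more equations: 2h_0·σ_0 + h_0·σ_1 = 6(Δ_0 - S'(0)) = 60 and h_1·σ_1 + 2h_1·σ_2 = 6(S'(3) - Δ_1) = 30.
Solving the tridiagonal system: σ_0 = 39, σ_1 = -18, σ_2 = 33/2.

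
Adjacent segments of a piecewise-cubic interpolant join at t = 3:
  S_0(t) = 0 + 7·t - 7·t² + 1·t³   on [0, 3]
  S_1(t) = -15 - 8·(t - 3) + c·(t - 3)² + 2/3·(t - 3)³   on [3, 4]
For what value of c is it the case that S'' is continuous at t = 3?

2

S_0''(t) = -14 + 6·t, so S_0''(3) = 4. On the right, S_1''(3) = 2c, so c = 2.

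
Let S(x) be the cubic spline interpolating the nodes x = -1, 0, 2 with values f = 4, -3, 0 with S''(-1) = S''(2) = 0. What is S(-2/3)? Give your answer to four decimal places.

Put σ_i = S'' at the i-th knot. Here h = (1, 2) and Δ = (-7, 3/2), so the interior equations h_(i-1)·σ_(i-1) + 2(h_(i-1)+h_i)·σ_i + h_i·σ_(i+1) = 6(Δ_i − Δ_(i-1)) read
  1·σ_0 + 6·σ_1 + 2·σ_2 = 6(Δ_1 - Δ_0) = 51
Natural end conditions: σ_0 = σ_2 = 0.
Hence σ_0 = 0, σ_1 = 17/2, σ_2 = 0.
On [-1, 0], S(x) = 4 - 101/12·(x + 1) + 0·(x + 1)² + 17/12·(x + 1)³.
With (x + 1) = 1/3: S(-2/3) = 101/81.

1.2469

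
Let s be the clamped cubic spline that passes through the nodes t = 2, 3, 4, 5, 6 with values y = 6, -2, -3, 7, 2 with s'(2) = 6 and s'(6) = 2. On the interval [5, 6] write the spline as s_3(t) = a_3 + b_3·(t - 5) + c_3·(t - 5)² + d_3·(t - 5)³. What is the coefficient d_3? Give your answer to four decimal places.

12.9643

Let M_i = s''(x_i). Step sizes h_i = 1, 1, 1, 1; slopes of the chords Δ_i = (y_(i+1) - y_i)/h_i = -8, -1, 10, -5.
  1·M_0 + 4·M_1 + 1·M_2 = 6(Δ_1 - Δ_0) = 42
  1·M_1 + 4·M_2 + 1·M_3 = 6(Δ_2 - Δ_1) = 66
  1·M_2 + 4·M_3 + 1·M_4 = 6(Δ_3 - Δ_2) = -90
Clamped end conditions give two more equations: 2h_0·M_0 + h_0·M_1 = 6(Δ_0 - s'(2)) = -84 and h_3·M_3 + 2h_3·M_4 = 6(s'(6) - Δ_3) = 42.
Solving: M_0 = -713/14, M_1 = 125/7, M_2 = 43/2, M_3 = -265/7, M_4 = 559/14.
On [5, 6], with s_3(t) = a_3 + b_3·(t - 5) + c_3·(t - 5)² + d_3·(t - 5)³: c_3 = M_3/2 = -265/14, d_3 = (M_4 - M_3)/(6h_3) = 363/28, b_3 = Δ_3 - h_3(2M_3 + M_4)/6 = 27/28.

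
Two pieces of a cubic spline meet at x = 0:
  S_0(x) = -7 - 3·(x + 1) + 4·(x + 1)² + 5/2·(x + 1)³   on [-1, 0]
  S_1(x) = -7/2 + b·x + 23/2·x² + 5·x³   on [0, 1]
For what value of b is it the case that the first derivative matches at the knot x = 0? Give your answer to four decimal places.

S_0'(x) = -3 + 8·(x + 1) + 15/2·(x + 1)², so S_0'(0) = 25/2. On the right, S_1'(0) = b, so b = 25/2.

12.5000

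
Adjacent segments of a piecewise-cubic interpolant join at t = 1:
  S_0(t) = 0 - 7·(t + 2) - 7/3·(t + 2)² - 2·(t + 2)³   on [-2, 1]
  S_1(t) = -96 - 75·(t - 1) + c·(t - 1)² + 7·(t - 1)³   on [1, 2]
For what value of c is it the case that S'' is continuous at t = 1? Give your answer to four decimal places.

-20.3333

S_0''(t) = -14/3 - 12·(t + 2), so S_0''(1) = -122/3. On the right, S_1''(1) = 2c, so c = -61/3.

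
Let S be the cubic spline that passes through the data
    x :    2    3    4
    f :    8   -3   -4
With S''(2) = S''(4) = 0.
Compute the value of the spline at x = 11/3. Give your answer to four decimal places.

-4.4074

With M_i denoting the second derivative at x_i, h_i = 1, 1, and Δ_i = (y_(i+1) − y_i)/h_i = -11, -1:
  1·M_0 + 4·M_1 + 1·M_2 = 6(Δ_1 - Δ_0) = 60
Natural end conditions: M_0 = M_2 = 0.
Forward elimination and back-substitution give M_0 = 0, M_1 = 15, M_2 = 0.
On [3, 4], S(x) = -3 - 6·(x - 3) + 15/2·(x - 3)² - 5/2·(x - 3)³.
With (x - 3) = 2/3: S(11/3) = -119/27.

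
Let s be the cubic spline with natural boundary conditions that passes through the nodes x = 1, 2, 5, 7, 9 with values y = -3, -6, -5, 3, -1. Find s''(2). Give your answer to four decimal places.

Write M_i for s''(x_i). With h_i = 1, 3, 2, 2 and divided differences Δ_i = -3, 1/3, 4, -2, the continuity of s' gives the tridiagonal system
  1·M_0 + 8·M_1 + 3·M_2 = 6(Δ_1 - Δ_0) = 20
  3·M_1 + 10·M_2 + 2·M_3 = 6(Δ_2 - Δ_1) = 22
  2·M_2 + 8·M_3 + 2·M_4 = 6(Δ_3 - Δ_2) = -36
Natural end conditions: M_0 = M_4 = 0.
Forward elimination and back-substitution give M_0 = 0, M_1 = 97/67, M_2 = 188/67, M_3 = -697/134, M_4 = 0.

1.4478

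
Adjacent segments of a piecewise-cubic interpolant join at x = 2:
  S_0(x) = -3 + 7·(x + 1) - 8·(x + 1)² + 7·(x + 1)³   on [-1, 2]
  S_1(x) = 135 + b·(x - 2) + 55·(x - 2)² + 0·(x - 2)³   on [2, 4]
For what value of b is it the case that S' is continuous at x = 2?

148

S_0'(x) = 7 - 16·(x + 1) + 21·(x + 1)², so S_0'(2) = 148. On the right, S_1'(2) = b, so b = 148.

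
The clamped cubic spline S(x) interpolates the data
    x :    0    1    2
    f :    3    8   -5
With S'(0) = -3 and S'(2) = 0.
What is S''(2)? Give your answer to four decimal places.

67.5000

Put M_i = S'' at the i-th knot. Here h = (1, 1) and Δ = (5, -13), so the interior equations h_(i-1)·M_(i-1) + 2(h_(i-1)+h_i)·M_i + h_i·M_(i+1) = 6(Δ_i − Δ_(i-1)) read
  1·M_0 + 4·M_1 + 1·M_2 = 6(Δ_1 - Δ_0) = -108
Clamped end conditions give two more equations: 2h_0·M_0 + h_0·M_1 = 6(Δ_0 - S'(0)) = 48 and h_1·M_1 + 2h_1·M_2 = 6(S'(2) - Δ_1) = 78.
Forward elimination and back-substitution give M_0 = 105/2, M_1 = -57, M_2 = 135/2.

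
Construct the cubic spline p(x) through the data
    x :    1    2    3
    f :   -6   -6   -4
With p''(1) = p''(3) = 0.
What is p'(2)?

Write M_i for p''(x_i). With h_i = 1, 1 and divided differences Δ_i = 0, 2, the continuity of p' gives the tridiagonal system
  1·M_0 + 4·M_1 + 1·M_2 = 6(Δ_1 - Δ_0) = 12
Natural end conditions: M_0 = M_2 = 0.
Solving: M_0 = 0, M_1 = 3, M_2 = 0.
On [2, 3], p'(x) = b_1 + 2c_1·(x - 2) + 3d_1·(x - 2)² with b_1 = Δ_1 - h_1(2M_1 + M_2)/6 = 1, c_1 = M_1/2 = 3/2, d_1 = (M_2 - M_1)/(6h_1) = -1/2. So p'(2) = 1.

1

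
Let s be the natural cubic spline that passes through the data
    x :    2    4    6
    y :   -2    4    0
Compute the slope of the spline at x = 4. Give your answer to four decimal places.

0.5000

With M_i denoting the second derivative at x_i, h_i = 2, 2, and Δ_i = (y_(i+1) − y_i)/h_i = 3, -2:
  2·M_0 + 8·M_1 + 2·M_2 = 6(Δ_1 - Δ_0) = -30
Natural end conditions: M_0 = M_2 = 0.
Solving: M_0 = 0, M_1 = -15/4, M_2 = 0.
On [4, 6], s'(x) = b_1 + 2c_1·(x - 4) + 3d_1·(x - 4)² with b_1 = Δ_1 - h_1(2M_1 + M_2)/6 = 1/2, c_1 = M_1/2 = -15/8, d_1 = (M_2 - M_1)/(6h_1) = 5/16. So s'(4) = 1/2.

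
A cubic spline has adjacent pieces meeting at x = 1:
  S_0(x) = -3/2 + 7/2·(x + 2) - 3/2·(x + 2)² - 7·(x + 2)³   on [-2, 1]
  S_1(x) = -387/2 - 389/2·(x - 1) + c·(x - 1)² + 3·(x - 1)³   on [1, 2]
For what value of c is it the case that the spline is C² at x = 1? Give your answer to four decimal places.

S_0''(x) = -3 - 42·(x + 2), so S_0''(1) = -129. On the right, S_1''(1) = 2c, so c = -129/2.

-64.5000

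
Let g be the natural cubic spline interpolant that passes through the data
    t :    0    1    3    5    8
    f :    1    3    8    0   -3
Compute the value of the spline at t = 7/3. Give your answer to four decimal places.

7.3732

Let m_i = g''(x_i). Step sizes h_i = 1, 2, 2, 3; slopes of the chords Δ_i = (y_(i+1) - y_i)/h_i = 2, 5/2, -4, -1.
  1·m_0 + 6·m_1 + 2·m_2 = 6(Δ_1 - Δ_0) = 3
  2·m_1 + 8·m_2 + 2·m_3 = 6(Δ_2 - Δ_1) = -39
  2·m_2 + 10·m_3 + 3·m_4 = 6(Δ_3 - Δ_2) = 18
Natural end conditions: m_0 = m_4 = 0.
Hence m_0 = 0, m_1 = 135/52, m_2 = -327/52, m_3 = 159/52, m_4 = 0.
On [1, 3], g(t) = 3 + 149/52·(t - 1) + 135/104·(t - 1)² - 77/104·(t - 1)³.
With (t - 1) = 4/3: g(7/3) = 2588/351.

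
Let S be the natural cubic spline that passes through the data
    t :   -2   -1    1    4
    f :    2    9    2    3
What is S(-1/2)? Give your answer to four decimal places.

9.1540

Let M_i = S''(x_i). Step sizes h_i = 1, 2, 3; slopes of the chords Δ_i = (y_(i+1) - y_i)/h_i = 7, -7/2, 1/3.
  1·M_0 + 6·M_1 + 2·M_2 = 6(Δ_1 - Δ_0) = -63
  2·M_1 + 10·M_2 + 3·M_3 = 6(Δ_2 - Δ_1) = 23
Natural end conditions: M_0 = M_3 = 0.
Hence M_0 = 0, M_1 = -169/14, M_2 = 33/7, M_3 = 0.
On [-1, 1], S(t) = 9 + 125/42·(t + 1) - 169/28·(t + 1)² + 235/168·(t + 1)³.
With (t + 1) = 1/2: S(-1/2) = 4101/448.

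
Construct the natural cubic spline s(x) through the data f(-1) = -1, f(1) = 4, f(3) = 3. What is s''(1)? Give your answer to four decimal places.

Write m_i for s''(x_i). With h_i = 2, 2 and divided differences Δ_i = 5/2, -1/2, the continuity of s' gives the tridiagonal system
  2·m_0 + 8·m_1 + 2·m_2 = 6(Δ_1 - Δ_0) = -18
Natural end conditions: m_0 = m_2 = 0.
Forward elimination and back-substitution give m_0 = 0, m_1 = -9/4, m_2 = 0.

-2.2500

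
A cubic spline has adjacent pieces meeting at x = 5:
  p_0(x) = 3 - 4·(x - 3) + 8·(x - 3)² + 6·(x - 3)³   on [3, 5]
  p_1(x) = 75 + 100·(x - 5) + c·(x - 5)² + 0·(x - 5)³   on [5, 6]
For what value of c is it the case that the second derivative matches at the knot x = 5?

p_0''(x) = 16 + 36·(x - 3), so p_0''(5) = 88. On the right, p_1''(5) = 2c, so c = 44.

44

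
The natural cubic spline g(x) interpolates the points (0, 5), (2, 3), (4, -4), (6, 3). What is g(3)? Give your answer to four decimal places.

Let M_i = g''(x_i). Step sizes h_i = 2, 2, 2; slopes of the chords Δ_i = (y_(i+1) - y_i)/h_i = -1, -7/2, 7/2.
  2·M_0 + 8·M_1 + 2·M_2 = 6(Δ_1 - Δ_0) = -15
  2·M_1 + 8·M_2 + 2·M_3 = 6(Δ_2 - Δ_1) = 42
Natural end conditions: M_0 = M_3 = 0.
Solving the tridiagonal system: M_0 = 0, M_1 = -17/5, M_2 = 61/10, M_3 = 0.
On [2, 4], g(x) = 3 - 49/15·(x - 2) - 17/10·(x - 2)² + 19/24·(x - 2)³.
With (x - 2) = 1: g(3) = -47/40.

-1.1750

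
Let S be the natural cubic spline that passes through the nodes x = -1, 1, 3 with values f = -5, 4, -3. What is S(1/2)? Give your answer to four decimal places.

Let σ_i = S''(x_i). Step sizes h_i = 2, 2; slopes of the chords Δ_i = (y_(i+1) - y_i)/h_i = 9/2, -7/2.
  2·σ_0 + 8·σ_1 + 2·σ_2 = 6(Δ_1 - Δ_0) = -48
Natural end conditions: σ_0 = σ_2 = 0.
Forward elimination and back-substitution give σ_0 = 0, σ_1 = -6, σ_2 = 0.
On [-1, 1], S(x) = -5 + 13/2·(x + 1) + 0·(x + 1)² - 1/2·(x + 1)³.
With (x + 1) = 3/2: S(1/2) = 49/16.

3.0625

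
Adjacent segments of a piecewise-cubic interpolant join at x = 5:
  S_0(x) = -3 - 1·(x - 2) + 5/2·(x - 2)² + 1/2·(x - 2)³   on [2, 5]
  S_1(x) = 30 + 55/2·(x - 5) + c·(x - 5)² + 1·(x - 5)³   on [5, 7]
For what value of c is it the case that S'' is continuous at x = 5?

S_0''(x) = 5 + 3·(x - 2), so S_0''(5) = 14. On the right, S_1''(5) = 2c, so c = 7.

7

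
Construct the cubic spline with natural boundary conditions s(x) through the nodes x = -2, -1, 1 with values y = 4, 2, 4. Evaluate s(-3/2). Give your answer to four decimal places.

Write m_i for s''(x_i). With h_i = 1, 2 and divided differences Δ_i = -2, 1, the continuity of s' gives the tridiagonal system
  1·m_0 + 6·m_1 + 2·m_2 = 6(Δ_1 - Δ_0) = 18
Natural end conditions: m_0 = m_2 = 0.
Hence m_0 = 0, m_1 = 3, m_2 = 0.
On [-2, -1], s(x) = 4 - 5/2·(x + 2) + 0·(x + 2)² + 1/2·(x + 2)³.
With (x + 2) = 1/2: s(-3/2) = 45/16.

2.8125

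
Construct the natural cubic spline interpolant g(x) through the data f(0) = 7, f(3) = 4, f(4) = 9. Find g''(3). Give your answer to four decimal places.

Put M_i = g'' at the i-th knot. Here h = (3, 1) and Δ = (-1, 5), so the interior equations h_(i-1)·M_(i-1) + 2(h_(i-1)+h_i)·M_i + h_i·M_(i+1) = 6(Δ_i − Δ_(i-1)) read
  3·M_0 + 8·M_1 + 1·M_2 = 6(Δ_1 - Δ_0) = 36
Natural end conditions: M_0 = M_2 = 0.
Hence M_0 = 0, M_1 = 9/2, M_2 = 0.

4.5000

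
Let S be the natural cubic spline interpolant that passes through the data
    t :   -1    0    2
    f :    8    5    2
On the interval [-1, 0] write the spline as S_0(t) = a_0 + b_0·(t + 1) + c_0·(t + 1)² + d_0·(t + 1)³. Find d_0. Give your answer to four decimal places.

0.2500

With m_i denoting the second derivative at x_i, h_i = 1, 2, and Δ_i = (y_(i+1) − y_i)/h_i = -3, -3/2:
  1·m_0 + 6·m_1 + 2·m_2 = 6(Δ_1 - Δ_0) = 9
Natural end conditions: m_0 = m_2 = 0.
Solving the tridiagonal system: m_0 = 0, m_1 = 3/2, m_2 = 0.
On [-1, 0], with S_0(t) = a_0 + b_0·(t + 1) + c_0·(t + 1)² + d_0·(t + 1)³: c_0 = m_0/2 = 0, d_0 = (m_1 - m_0)/(6h_0) = 1/4, b_0 = Δ_0 - h_0(2m_0 + m_1)/6 = -13/4.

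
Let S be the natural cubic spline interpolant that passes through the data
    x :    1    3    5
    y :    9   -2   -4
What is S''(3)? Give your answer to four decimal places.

Write M_i for S''(x_i). With h_i = 2, 2 and divided differences Δ_i = -11/2, -1, the continuity of S' gives the tridiagonal system
  2·M_0 + 8·M_1 + 2·M_2 = 6(Δ_1 - Δ_0) = 27
Natural end conditions: M_0 = M_2 = 0.
Hence M_0 = 0, M_1 = 27/8, M_2 = 0.

3.3750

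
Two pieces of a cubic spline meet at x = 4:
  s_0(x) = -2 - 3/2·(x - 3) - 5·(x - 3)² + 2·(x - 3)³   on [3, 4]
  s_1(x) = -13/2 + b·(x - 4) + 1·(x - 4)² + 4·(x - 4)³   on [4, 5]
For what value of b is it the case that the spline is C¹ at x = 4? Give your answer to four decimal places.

s_0'(x) = -3/2 - 10·(x - 3) + 6·(x - 3)², so s_0'(4) = -11/2. On the right, s_1'(4) = b, so b = -11/2.

-5.5000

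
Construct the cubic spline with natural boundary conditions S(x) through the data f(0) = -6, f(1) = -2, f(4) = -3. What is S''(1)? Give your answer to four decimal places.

-3.2500

Let σ_i = S''(x_i). Step sizes h_i = 1, 3; slopes of the chords Δ_i = (y_(i+1) - y_i)/h_i = 4, -1/3.
  1·σ_0 + 8·σ_1 + 3·σ_2 = 6(Δ_1 - Δ_0) = -26
Natural end conditions: σ_0 = σ_2 = 0.
Forward elimination and back-substitution give σ_0 = 0, σ_1 = -13/4, σ_2 = 0.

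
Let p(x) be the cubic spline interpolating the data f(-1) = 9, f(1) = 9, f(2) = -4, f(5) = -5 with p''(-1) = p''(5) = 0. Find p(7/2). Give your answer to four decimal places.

With m_i denoting the second derivative at x_i, h_i = 2, 1, 3, and Δ_i = (y_(i+1) − y_i)/h_i = 0, -13, -1/3:
  2·m_0 + 6·m_1 + 1·m_2 = 6(Δ_1 - Δ_0) = -78
  1·m_1 + 8·m_2 + 3·m_3 = 6(Δ_2 - Δ_1) = 76
Natural end conditions: m_0 = m_3 = 0.
Forward elimination and back-substitution give m_0 = 0, m_1 = -700/47, m_2 = 534/47, m_3 = 0.
On [2, 5], p(x) = -4 - 1649/141·(x - 2) + 267/47·(x - 2)² - 89/141·(x - 2)³.
With (x - 2) = 3/2: p(7/2) = -4095/376.

-10.8910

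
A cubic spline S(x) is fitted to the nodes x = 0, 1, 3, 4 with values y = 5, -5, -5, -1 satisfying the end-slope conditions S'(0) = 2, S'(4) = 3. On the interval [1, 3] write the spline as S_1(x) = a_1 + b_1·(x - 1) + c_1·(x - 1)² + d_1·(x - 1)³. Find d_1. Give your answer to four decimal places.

Put M_i = S'' at the i-th knot. Here h = (1, 2, 1) and Δ = (-10, 0, 4), so the interior equations h_(i-1)·M_(i-1) + 2(h_(i-1)+h_i)·M_i + h_i·M_(i+1) = 6(Δ_i − Δ_(i-1)) read
  1·M_0 + 6·M_1 + 2·M_2 = 6(Δ_1 - Δ_0) = 60
  2·M_1 + 6·M_2 + 1·M_3 = 6(Δ_2 - Δ_1) = 24
Clamped end conditions give two more equations: 2h_0·M_0 + h_0·M_1 = 6(Δ_0 - S'(0)) = -72 and h_2·M_2 + 2h_2·M_3 = 6(S'(4) - Δ_2) = -6.
Hence M_0 = -1576/35, M_1 = 632/35, M_2 = -58/35, M_3 = -76/35.
On [1, 3], with S_1(x) = a_1 + b_1·(x - 1) + c_1·(x - 1)² + d_1·(x - 1)³: c_1 = M_1/2 = 316/35, d_1 = (M_2 - M_1)/(6h_1) = -23/14, b_1 = Δ_1 - h_1(2M_1 + M_2)/6 = -402/35.

-1.6429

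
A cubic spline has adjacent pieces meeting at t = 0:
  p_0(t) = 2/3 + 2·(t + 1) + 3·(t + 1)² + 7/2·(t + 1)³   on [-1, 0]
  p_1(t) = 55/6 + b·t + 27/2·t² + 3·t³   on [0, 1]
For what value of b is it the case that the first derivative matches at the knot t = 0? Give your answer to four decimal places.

p_0'(t) = 2 + 6·(t + 1) + 21/2·(t + 1)², so p_0'(0) = 37/2. On the right, p_1'(0) = b, so b = 37/2.

18.5000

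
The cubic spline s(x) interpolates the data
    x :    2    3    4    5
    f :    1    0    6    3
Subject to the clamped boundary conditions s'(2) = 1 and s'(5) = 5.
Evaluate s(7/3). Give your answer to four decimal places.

0.6321

Let M_i = s''(x_i). Step sizes h_i = 1, 1, 1; slopes of the chords Δ_i = (y_(i+1) - y_i)/h_i = -1, 6, -3.
  1·M_0 + 4·M_1 + 1·M_2 = 6(Δ_1 - Δ_0) = 42
  1·M_1 + 4·M_2 + 1·M_3 = 6(Δ_2 - Δ_1) = -54
Clamped end conditions give two more equations: 2h_0·M_0 + h_0·M_1 = 6(Δ_0 - s'(2)) = -12 and h_2·M_2 + 2h_2·M_3 = 6(s'(5) - Δ_2) = 48.
Hence M_0 = -254/15, M_1 = 328/15, M_2 = -428/15, M_3 = 574/15.
On [2, 3], s(x) = 1 + 1·(x - 2) - 127/15·(x - 2)² + 97/15·(x - 2)³.
With (x - 2) = 1/3: s(7/3) = 256/405.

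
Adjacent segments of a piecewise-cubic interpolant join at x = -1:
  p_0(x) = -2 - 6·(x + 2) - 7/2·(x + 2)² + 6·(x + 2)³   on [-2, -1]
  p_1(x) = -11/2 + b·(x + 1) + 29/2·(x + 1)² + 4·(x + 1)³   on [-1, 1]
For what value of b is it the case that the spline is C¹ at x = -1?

5

p_0'(x) = -6 - 7·(x + 2) + 18·(x + 2)², so p_0'(-1) = 5. On the right, p_1'(-1) = b, so b = 5.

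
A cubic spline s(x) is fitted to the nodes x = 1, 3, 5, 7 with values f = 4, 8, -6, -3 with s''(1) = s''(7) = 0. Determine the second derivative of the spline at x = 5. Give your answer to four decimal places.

Let m_i = s''(x_i). Step sizes h_i = 2, 2, 2; slopes of the chords Δ_i = (y_(i+1) - y_i)/h_i = 2, -7, 3/2.
  2·m_0 + 8·m_1 + 2·m_2 = 6(Δ_1 - Δ_0) = -54
  2·m_1 + 8·m_2 + 2·m_3 = 6(Δ_2 - Δ_1) = 51
Natural end conditions: m_0 = m_3 = 0.
Solving: m_0 = 0, m_1 = -89/10, m_2 = 43/5, m_3 = 0.

8.6000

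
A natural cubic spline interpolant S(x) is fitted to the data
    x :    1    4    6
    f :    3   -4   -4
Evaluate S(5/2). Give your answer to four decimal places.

-1.2875

Let σ_i = S''(x_i). Step sizes h_i = 3, 2; slopes of the chords Δ_i = (y_(i+1) - y_i)/h_i = -7/3, 0.
  3·σ_0 + 10·σ_1 + 2·σ_2 = 6(Δ_1 - Δ_0) = 14
Natural end conditions: σ_0 = σ_2 = 0.
Solving: σ_0 = 0, σ_1 = 7/5, σ_2 = 0.
On [1, 4], S(x) = 3 - 91/30·(x - 1) + 0·(x - 1)² + 7/90·(x - 1)³.
With (x - 1) = 3/2: S(5/2) = -103/80.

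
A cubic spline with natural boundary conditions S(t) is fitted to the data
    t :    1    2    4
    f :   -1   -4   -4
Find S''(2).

3

Put M_i = S'' at the i-th knot. Here h = (1, 2) and Δ = (-3, 0), so the interior equations h_(i-1)·M_(i-1) + 2(h_(i-1)+h_i)·M_i + h_i·M_(i+1) = 6(Δ_i − Δ_(i-1)) read
  1·M_0 + 6·M_1 + 2·M_2 = 6(Δ_1 - Δ_0) = 18
Natural end conditions: M_0 = M_2 = 0.
Solving: M_0 = 0, M_1 = 3, M_2 = 0.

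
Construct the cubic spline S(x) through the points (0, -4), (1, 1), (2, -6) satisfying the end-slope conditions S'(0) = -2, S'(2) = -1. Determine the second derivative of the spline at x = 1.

-37

Let M_i = S''(x_i). Step sizes h_i = 1, 1; slopes of the chords Δ_i = (y_(i+1) - y_i)/h_i = 5, -7.
  1·M_0 + 4·M_1 + 1·M_2 = 6(Δ_1 - Δ_0) = -72
Clamped end conditions give two more equations: 2h_0·M_0 + h_0·M_1 = 6(Δ_0 - S'(0)) = 42 and h_1·M_1 + 2h_1·M_2 = 6(S'(2) - Δ_1) = 36.
Solving the tridiagonal system: M_0 = 79/2, M_1 = -37, M_2 = 73/2.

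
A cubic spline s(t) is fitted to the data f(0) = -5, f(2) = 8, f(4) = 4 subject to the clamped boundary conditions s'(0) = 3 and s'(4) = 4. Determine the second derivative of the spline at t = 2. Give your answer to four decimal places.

-13.2500

Write m_i for s''(x_i). With h_i = 2, 2 and divided differences Δ_i = 13/2, -2, the continuity of s' gives the tridiagonal system
  2·m_0 + 8·m_1 + 2·m_2 = 6(Δ_1 - Δ_0) = -51
Clamped end conditions give two more equations: 2h_0·m_0 + h_0·m_1 = 6(Δ_0 - s'(0)) = 21 and h_1·m_1 + 2h_1·m_2 = 6(s'(4) - Δ_1) = 36.
Solving: m_0 = 95/8, m_1 = -53/4, m_2 = 125/8.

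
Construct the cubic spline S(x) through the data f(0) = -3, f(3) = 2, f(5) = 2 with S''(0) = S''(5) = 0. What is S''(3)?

Write m_i for S''(x_i). With h_i = 3, 2 and divided differences Δ_i = 5/3, 0, the continuity of S' gives the tridiagonal system
  3·m_0 + 10·m_1 + 2·m_2 = 6(Δ_1 - Δ_0) = -10
Natural end conditions: m_0 = m_2 = 0.
Solving: m_0 = 0, m_1 = -1, m_2 = 0.

-1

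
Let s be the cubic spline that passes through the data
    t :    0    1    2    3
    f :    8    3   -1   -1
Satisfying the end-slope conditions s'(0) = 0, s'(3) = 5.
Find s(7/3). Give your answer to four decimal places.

Let M_i = s''(x_i). Step sizes h_i = 1, 1, 1; slopes of the chords Δ_i = (y_(i+1) - y_i)/h_i = -5, -4, 0.
  1·M_0 + 4·M_1 + 1·M_2 = 6(Δ_1 - Δ_0) = 6
  1·M_1 + 4·M_2 + 1·M_3 = 6(Δ_2 - Δ_1) = 24
Clamped end conditions give two more equations: 2h_0·M_0 + h_0·M_1 = 6(Δ_0 - s'(0)) = -30 and h_2·M_2 + 2h_2·M_3 = 6(s'(3) - Δ_2) = 30.
Forward elimination and back-substitution give M_0 = -268/15, M_1 = 86/15, M_2 = 14/15, M_3 = 218/15.
On [2, 3], s(t) = -1 - 41/15·(t - 2) + 7/15·(t - 2)² + 34/15·(t - 2)³.
With (t - 2) = 1/3: s(7/3) = -719/405.

-1.7753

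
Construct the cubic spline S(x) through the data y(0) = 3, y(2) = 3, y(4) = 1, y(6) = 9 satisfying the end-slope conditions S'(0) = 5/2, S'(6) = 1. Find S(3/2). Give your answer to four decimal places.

Write σ_i for S''(x_i). With h_i = 2, 2, 2 and divided differences Δ_i = 0, -1, 4, the continuity of S' gives the tridiagonal system
  2·σ_0 + 8·σ_1 + 2·σ_2 = 6(Δ_1 - Δ_0) = -6
  2·σ_1 + 8·σ_2 + 2·σ_3 = 6(Δ_2 - Δ_1) = 30
Clamped end conditions give two more equations: 2h_0·σ_0 + h_0·σ_1 = 6(Δ_0 - S'(0)) = -15 and h_2·σ_2 + 2h_2·σ_3 = 6(S'(6) - Δ_2) = -18.
Forward elimination and back-substitution give σ_0 = -3, σ_1 = -3/2, σ_2 = 6, σ_3 = -15/2.
On [0, 2], S(x) = 3 + 5/2·x - 3/2·x² + 1/8·x³.
With x = 3/2: S(3/2) = 243/64.

3.7969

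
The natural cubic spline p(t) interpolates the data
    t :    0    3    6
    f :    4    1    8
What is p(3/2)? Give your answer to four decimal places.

1.5625

Write M_i for p''(x_i). With h_i = 3, 3 and divided differences Δ_i = -1, 7/3, the continuity of p' gives the tridiagonal system
  3·M_0 + 12·M_1 + 3·M_2 = 6(Δ_1 - Δ_0) = 20
Natural end conditions: M_0 = M_2 = 0.
Hence M_0 = 0, M_1 = 5/3, M_2 = 0.
On [0, 3], p(t) = 4 - 11/6·t + 0·t² + 5/54·t³.
With t = 3/2: p(3/2) = 25/16.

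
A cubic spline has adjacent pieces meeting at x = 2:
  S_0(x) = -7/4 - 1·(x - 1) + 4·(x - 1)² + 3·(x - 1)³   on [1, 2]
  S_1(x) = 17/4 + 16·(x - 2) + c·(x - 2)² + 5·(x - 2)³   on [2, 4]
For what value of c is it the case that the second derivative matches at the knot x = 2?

13

S_0''(x) = 8 + 18·(x - 1), so S_0''(2) = 26. On the right, S_1''(2) = 2c, so c = 13.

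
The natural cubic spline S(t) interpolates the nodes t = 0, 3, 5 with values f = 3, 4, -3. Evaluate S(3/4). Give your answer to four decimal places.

4.0586

Put M_i = S'' at the i-th knot. Here h = (3, 2) and Δ = (1/3, -7/2), so the interior equations h_(i-1)·M_(i-1) + 2(h_(i-1)+h_i)·M_i + h_i·M_(i+1) = 6(Δ_i − Δ_(i-1)) read
  3·M_0 + 10·M_1 + 2·M_2 = 6(Δ_1 - Δ_0) = -23
Natural end conditions: M_0 = M_2 = 0.
Hence M_0 = 0, M_1 = -23/10, M_2 = 0.
On [0, 3], S(t) = 3 + 89/60·t + 0·t² - 23/180·t³.
With t = 3/4: S(3/4) = 1039/256.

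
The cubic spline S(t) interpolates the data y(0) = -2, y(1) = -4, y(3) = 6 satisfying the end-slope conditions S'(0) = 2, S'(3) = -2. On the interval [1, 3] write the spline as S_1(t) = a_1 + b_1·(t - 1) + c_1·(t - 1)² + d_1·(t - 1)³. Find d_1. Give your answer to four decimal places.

-2.9583

Put σ_i = S'' at the i-th knot. Here h = (1, 2) and Δ = (-2, 5), so the interior equations h_(i-1)·σ_(i-1) + 2(h_(i-1)+h_i)·σ_i + h_i·σ_(i+1) = 6(Δ_i − Δ_(i-1)) read
  1·σ_0 + 6·σ_1 + 2·σ_2 = 6(Δ_1 - Δ_0) = 42
Clamped end conditions give two more equations: 2h_0·σ_0 + h_0·σ_1 = 6(Δ_0 - S'(0)) = -24 and h_1·σ_1 + 2h_1·σ_2 = 6(S'(3) - Δ_1) = -42.
Hence σ_0 = -61/3, σ_1 = 50/3, σ_2 = -113/6.
On [1, 3], with S_1(t) = a_1 + b_1·(t - 1) + c_1·(t - 1)² + d_1·(t - 1)³: c_1 = σ_1/2 = 25/3, d_1 = (σ_2 - σ_1)/(6h_1) = -71/24, b_1 = Δ_1 - h_1(2σ_1 + σ_2)/6 = 1/6.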